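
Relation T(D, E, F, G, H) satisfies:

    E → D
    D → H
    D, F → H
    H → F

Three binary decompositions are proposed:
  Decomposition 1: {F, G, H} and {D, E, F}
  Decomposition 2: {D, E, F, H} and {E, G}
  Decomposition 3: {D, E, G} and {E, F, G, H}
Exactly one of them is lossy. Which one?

Decomposition 1

Decomposition 1: common = {F}, closure = {F} → lossy.
Decomposition 2: common = {E}, closure = {D, E, F, H} → lossless.
Decomposition 3: common = {E, G}, closure = {D, E, F, G, H} → lossless.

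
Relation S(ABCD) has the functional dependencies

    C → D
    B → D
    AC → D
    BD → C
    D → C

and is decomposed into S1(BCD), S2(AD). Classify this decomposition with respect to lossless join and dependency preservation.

lossy but dependency-preserving

Lossless test: (D)⁺ = {CD}, which is a superkey of neither fragment — lossy.
Dependency preservation: AC → D is not contained in any single fragment, but the restricted closure of its left-hand side across the fragments still reaches the right-hand side; the remaining FDs each lie inside some fragment. All dependencies are preserved.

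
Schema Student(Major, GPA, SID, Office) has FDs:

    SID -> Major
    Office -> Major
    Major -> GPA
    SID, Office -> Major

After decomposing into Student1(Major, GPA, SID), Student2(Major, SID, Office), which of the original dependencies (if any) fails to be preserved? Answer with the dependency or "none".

none

SID → Major lies within Student1.
Office → Major lies within Student2.
Major → GPA lies within Student1.
SID, Office → Major lies within Student2.
Every dependency is enforceable on the fragments, so the decomposition is dependency-preserving.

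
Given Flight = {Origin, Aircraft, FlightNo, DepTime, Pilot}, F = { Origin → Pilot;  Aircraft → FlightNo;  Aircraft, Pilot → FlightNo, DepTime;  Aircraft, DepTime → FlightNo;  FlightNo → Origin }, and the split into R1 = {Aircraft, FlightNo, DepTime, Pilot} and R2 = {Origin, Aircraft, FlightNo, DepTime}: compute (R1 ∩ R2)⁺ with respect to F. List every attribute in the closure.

R1 ∩ R2 = {Aircraft, FlightNo, DepTime}.
FlightNo → Origin applies, adding Origin
Origin → Pilot applies, adding Pilot
Closure: {Origin, Aircraft, FlightNo, DepTime, Pilot}.

Origin, Aircraft, FlightNo, DepTime, Pilot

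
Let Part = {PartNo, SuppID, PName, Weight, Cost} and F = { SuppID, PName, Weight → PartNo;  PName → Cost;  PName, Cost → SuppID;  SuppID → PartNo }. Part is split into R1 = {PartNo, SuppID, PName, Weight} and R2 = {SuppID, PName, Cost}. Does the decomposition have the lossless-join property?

Common attributes: R1 ∩ R2 = {SuppID, PName}.
Closure of {SuppID, PName}: PName → Cost applies, adding Cost; SuppID → PartNo applies, adding PartNo. So (SuppID, PName)⁺ = {PartNo, SuppID, PName, Cost}.
This closure contains every attribute of R2, so R1 ∩ R2 → R2. The join is lossless.

Yes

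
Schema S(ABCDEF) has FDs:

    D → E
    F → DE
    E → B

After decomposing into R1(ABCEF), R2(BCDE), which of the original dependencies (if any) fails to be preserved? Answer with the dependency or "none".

Check F → DE: no single fragment contains all of {DEF}, and the restricted closure of {F} across the fragments never reaches {DE}.
D → E is preserved.
E → B is preserved.

F → DE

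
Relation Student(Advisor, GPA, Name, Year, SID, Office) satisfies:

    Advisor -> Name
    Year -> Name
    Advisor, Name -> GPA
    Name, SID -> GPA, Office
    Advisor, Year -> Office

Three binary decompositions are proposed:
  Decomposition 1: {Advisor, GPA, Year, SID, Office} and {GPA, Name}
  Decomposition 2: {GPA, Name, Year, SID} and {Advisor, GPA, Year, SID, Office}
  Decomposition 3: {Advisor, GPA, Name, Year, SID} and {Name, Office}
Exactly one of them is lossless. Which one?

Decomposition 1: common = {GPA}, closure = {GPA} → lossy.
Decomposition 2: common = {GPA, Year, SID}, closure = {GPA, Name, Year, SID, Office} → lossless.
Decomposition 3: common = {Name}, closure = {Name} → lossy.

Decomposition 2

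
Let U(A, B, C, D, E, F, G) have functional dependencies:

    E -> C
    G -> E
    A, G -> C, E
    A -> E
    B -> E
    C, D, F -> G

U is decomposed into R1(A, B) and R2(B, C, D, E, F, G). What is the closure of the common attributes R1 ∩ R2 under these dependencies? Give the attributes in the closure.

B, C, E

R1 ∩ R2 = {B}.
B → E applies, adding E
E → C applies, adding C
Closure: {B, C, E}.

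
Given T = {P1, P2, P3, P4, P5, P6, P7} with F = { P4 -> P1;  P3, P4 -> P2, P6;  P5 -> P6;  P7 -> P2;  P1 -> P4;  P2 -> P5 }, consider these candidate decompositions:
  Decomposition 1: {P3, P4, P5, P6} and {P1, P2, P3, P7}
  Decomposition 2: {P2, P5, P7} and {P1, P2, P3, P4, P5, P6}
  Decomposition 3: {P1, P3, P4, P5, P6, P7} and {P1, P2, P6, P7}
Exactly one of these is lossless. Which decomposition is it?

Decomposition 1: common = {P3}, closure = {P3} → lossy.
Decomposition 2: common = {P2, P5}, closure = {P2, P5, P6} → lossy.
Decomposition 3: common = {P1, P6, P7}, closure = {P1, P2, P4, P5, P6, P7} → lossless.

Decomposition 3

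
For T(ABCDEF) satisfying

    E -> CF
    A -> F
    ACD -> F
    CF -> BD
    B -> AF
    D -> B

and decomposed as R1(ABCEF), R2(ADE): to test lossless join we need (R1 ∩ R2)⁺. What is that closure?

R1 ∩ R2 = {AE}.
E → CF applies, adding CF
CF → BD applies, adding BD
Closure: {ABCDEF}.

ABCDEF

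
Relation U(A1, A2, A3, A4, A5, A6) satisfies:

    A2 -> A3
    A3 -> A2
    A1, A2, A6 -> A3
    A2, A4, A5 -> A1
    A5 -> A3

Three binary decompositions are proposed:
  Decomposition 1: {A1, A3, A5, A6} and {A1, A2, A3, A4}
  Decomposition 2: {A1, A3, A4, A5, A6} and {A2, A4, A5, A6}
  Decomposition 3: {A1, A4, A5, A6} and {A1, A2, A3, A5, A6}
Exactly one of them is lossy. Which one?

Decomposition 1

Decomposition 1: common = {A1, A3}, closure = {A1, A2, A3} → lossy.
Decomposition 2: common = {A4, A5, A6}, closure = {A1, A2, A3, A4, A5, A6} → lossless.
Decomposition 3: common = {A1, A5, A6}, closure = {A1, A2, A3, A5, A6} → lossless.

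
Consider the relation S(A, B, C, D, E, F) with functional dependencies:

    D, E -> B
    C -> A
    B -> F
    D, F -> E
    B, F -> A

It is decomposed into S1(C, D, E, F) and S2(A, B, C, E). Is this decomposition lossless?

Common attributes: S1 ∩ S2 = {C, E}.
Closure of {C, E}: C → A applies, adding A. So (C, E)⁺ = {A, C, E}.
The closure contains neither all of S1 = {C, D, E, F} nor all of S2 = {A, B, C, E}, so the common attributes are not a superkey of either fragment. The join is lossy.

No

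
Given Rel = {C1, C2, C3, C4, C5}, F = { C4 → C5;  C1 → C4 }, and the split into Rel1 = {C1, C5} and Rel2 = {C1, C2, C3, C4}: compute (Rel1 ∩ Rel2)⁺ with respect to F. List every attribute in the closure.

C1, C4, C5

Rel1 ∩ Rel2 = {C1}.
C1 → C4 applies, adding C4
C4 → C5 applies, adding C5
Closure: {C1, C4, C5}.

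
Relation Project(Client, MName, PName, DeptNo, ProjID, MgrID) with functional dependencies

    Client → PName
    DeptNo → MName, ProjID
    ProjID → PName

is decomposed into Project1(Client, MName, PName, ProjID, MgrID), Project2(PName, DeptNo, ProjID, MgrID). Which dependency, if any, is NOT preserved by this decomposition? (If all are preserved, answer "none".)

Check DeptNo → MName, ProjID: no single fragment contains all of {MName, DeptNo, ProjID}, and the restricted closure of {DeptNo} across the fragments never reaches {MName, ProjID}.
Client → PName is preserved.
ProjID → PName is preserved.

DeptNo → MName, ProjID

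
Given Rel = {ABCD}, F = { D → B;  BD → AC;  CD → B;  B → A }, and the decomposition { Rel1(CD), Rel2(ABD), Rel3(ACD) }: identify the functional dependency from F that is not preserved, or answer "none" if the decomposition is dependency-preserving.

none

D → B lies within Rel2.
BD → AC: restricted closure across fragments reaches AC.
CD → B: restricted closure across fragments reaches B.
B → A lies within Rel2.
Every dependency is enforceable on the fragments, so the decomposition is dependency-preserving.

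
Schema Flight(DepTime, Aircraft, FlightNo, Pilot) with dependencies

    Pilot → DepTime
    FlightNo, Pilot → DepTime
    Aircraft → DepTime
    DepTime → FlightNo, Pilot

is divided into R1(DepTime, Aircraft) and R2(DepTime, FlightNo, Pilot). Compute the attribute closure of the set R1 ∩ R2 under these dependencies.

R1 ∩ R2 = {DepTime}.
DepTime → FlightNo, Pilot applies, adding FlightNo, Pilot
Closure: {DepTime, FlightNo, Pilot}.

DepTime, FlightNo, Pilot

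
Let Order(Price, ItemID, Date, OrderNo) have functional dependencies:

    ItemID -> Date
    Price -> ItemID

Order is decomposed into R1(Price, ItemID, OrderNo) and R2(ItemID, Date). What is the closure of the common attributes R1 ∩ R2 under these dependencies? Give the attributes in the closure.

ItemID, Date

R1 ∩ R2 = {ItemID}.
ItemID → Date applies, adding Date
Closure: {ItemID, Date}.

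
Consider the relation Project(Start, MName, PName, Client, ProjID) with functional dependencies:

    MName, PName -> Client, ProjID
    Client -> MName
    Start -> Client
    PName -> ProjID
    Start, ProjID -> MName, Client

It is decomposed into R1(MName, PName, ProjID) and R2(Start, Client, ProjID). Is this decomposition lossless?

Common attributes: R1 ∩ R2 = {ProjID}.
No dependency enlarges {ProjID}, so (ProjID)⁺ = {ProjID}.
The closure contains neither all of R1 = {MName, PName, ProjID} nor all of R2 = {Start, Client, ProjID}, so the common attributes are not a superkey of either fragment. The join is lossy.

No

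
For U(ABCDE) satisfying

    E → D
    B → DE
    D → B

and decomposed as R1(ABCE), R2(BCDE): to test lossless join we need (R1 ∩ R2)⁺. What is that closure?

BCDE

R1 ∩ R2 = {BCE}.
E → D applies, adding D
Closure: {BCDE}.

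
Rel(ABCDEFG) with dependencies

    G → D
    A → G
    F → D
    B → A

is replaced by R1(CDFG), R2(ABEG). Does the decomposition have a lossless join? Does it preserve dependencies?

lossy but dependency-preserving

Lossless test: (G)⁺ = {DG}, which is a superkey of neither fragment — lossy.
Dependency preservation: every FD's attributes lie within a single fragment, so each can be enforced locally — preserved.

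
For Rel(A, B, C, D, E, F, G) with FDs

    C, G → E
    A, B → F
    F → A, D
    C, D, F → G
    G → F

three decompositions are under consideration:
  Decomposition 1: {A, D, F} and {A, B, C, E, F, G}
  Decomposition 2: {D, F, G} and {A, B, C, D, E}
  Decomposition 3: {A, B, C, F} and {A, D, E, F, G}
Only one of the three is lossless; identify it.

Decomposition 1

Decomposition 1: common = {A, F}, closure = {A, D, F} → lossless.
Decomposition 2: common = {D}, closure = {D} → lossy.
Decomposition 3: common = {A, F}, closure = {A, D, F} → lossy.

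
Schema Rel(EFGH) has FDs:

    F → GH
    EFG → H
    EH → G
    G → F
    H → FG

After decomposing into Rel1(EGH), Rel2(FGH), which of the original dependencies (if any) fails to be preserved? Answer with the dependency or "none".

F → GH lies within Rel2.
EFG → H: restricted closure across fragments reaches H.
EH → G lies within Rel1.
G → F lies within Rel2.
H → FG lies within Rel2.
Every dependency is enforceable on the fragments, so the decomposition is dependency-preserving.

none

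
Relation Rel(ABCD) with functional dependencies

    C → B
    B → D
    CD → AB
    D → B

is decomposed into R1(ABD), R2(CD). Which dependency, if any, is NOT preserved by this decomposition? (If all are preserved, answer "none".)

CD → AB

Check CD → AB: no single fragment contains all of {ABCD}, and the restricted closure of {CD} across the fragments never reaches {AB}.
C → B is preserved.
B → D is preserved.
D → B is preserved.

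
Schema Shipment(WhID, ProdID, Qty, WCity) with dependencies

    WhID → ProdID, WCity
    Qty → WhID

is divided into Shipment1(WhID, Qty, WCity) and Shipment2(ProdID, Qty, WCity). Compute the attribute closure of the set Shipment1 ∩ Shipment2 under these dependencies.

WhID, ProdID, Qty, WCity

Shipment1 ∩ Shipment2 = {Qty, WCity}.
Qty → WhID applies, adding WhID
WhID → ProdID, WCity applies, adding ProdID
Closure: {WhID, ProdID, Qty, WCity}.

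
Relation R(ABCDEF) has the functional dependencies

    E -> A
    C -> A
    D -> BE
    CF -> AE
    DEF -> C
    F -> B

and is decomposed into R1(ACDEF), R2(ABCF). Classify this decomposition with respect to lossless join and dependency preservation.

Lossless test: (ACF)⁺ = {ABCEF}, which contains all of one fragment — lossless.
Dependency preservation: the restricted closure of {D} across the fragments never reaches {BE}, so D → BE cannot be enforced without a join — not preserved.

lossless but not dependency-preserving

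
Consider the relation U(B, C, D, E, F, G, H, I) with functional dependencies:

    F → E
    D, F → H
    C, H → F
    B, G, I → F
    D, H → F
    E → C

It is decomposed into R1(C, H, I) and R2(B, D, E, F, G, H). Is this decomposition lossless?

Common attributes: R1 ∩ R2 = {H}.
No dependency enlarges {H}, so (H)⁺ = {H}.
The closure contains neither all of R1 = {C, H, I} nor all of R2 = {B, D, E, F, G, H}, so the common attributes are not a superkey of either fragment. The join is lossy.

No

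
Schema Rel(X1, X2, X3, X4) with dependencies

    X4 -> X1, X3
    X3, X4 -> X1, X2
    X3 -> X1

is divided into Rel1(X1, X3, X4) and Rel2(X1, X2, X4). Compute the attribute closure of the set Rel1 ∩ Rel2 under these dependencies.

Rel1 ∩ Rel2 = {X1, X4}.
X4 → X1, X3 applies, adding X3
X3, X4 → X1, X2 applies, adding X2
Closure: {X1, X2, X3, X4}.

X1, X2, X3, X4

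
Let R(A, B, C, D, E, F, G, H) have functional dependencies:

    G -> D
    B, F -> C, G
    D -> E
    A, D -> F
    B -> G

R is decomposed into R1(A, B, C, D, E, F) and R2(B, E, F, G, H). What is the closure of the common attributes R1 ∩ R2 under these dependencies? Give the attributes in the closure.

B, C, D, E, F, G

R1 ∩ R2 = {B, E, F}.
B, F → C, G applies, adding C, G
G → D applies, adding D
Closure: {B, C, D, E, F, G}.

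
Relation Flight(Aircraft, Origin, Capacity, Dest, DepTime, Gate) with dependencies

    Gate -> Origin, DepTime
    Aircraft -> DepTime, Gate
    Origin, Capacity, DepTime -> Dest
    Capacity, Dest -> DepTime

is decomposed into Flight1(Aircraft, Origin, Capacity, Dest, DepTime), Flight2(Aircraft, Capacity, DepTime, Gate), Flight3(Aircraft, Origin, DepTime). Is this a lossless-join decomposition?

Chase test. Columns are Aircraft, Origin, Capacity, Dest, DepTime, Gate; row i has aⱼ where attribute j ∈ Flighti, else bᵢⱼ.
Initial tableau (one row per fragment):
  row 1: a1 a2 a3 a4 a5 b16
  row 2: a1 b22 a3 b24 a5 a6
  row 3: a1 a2 b33 b34 a5 b36
Rows 1 and 2 agree on Aircraft; apply Aircraft→DepTime, Gate and equate their DepTime, Gate entries.
Rows 1 and 3 agree on Aircraft; apply Aircraft→DepTime, Gate and equate their DepTime, Gate entries.
Rows 1 and 2 agree on Gate; apply Gate→Origin, DepTime and equate their Origin, DepTime entries.
Rows 1 and 2 agree on Origin, Capacity, DepTime; apply Origin, Capacity, DepTime→Dest and equate their Dest entries.
Row 1 is now all distinguished symbols — the join is lossless.

Yes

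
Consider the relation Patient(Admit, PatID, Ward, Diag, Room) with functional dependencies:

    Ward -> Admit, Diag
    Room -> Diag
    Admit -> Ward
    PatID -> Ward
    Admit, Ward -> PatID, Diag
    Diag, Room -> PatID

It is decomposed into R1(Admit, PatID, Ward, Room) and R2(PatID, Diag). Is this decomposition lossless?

Yes

Common attributes: R1 ∩ R2 = {PatID}.
Closure of {PatID}: PatID → Ward applies, adding Ward; Ward → Admit, Diag applies, adding Admit, Diag. So (PatID)⁺ = {Admit, PatID, Ward, Diag}.
This closure contains every attribute of R2, so R1 ∩ R2 → R2. The join is lossless.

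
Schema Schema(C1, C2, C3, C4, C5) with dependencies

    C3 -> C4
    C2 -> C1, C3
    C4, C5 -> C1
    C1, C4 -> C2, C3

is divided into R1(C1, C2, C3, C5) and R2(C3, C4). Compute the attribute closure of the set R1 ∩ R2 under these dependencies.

R1 ∩ R2 = {C3}.
C3 → C4 applies, adding C4
Closure: {C3, C4}.

C3, C4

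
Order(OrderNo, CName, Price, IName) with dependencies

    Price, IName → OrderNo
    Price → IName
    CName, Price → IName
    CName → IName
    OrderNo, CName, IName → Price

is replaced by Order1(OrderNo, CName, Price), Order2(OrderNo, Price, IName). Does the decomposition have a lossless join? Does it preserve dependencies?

Lossless test: (OrderNo, Price)⁺ = {OrderNo, Price, IName}, which contains all of one fragment — lossless.
Dependency preservation: the restricted closure of {CName} across the fragments never reaches {IName}, so CName → IName cannot be enforced without a join — not preserved.

lossless but not dependency-preserving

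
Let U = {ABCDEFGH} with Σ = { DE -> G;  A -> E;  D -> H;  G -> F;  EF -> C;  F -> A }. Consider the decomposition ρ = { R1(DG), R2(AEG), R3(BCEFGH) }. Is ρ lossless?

Chase test. Columns are ABCDEFGH; row i has aⱼ where attribute j ∈ Ri, else bᵢⱼ.
Initial tableau (one row per fragment):
  row 1: b11 b12 b13 a4 b15 b16 a7 b18
  row 2: a1 b22 b23 b24 a5 b26 a7 b28
  row 3: b31 a2 a3 b34 a5 a6 a7 a8
Rows 1 and 2 agree on G; apply G→F and equate their F entries.
Rows 1 and 3 agree on G; apply G→F and equate their F entries.
Rows 2 and 3 agree on EF; apply EF→C and equate their C entries.
Rows 1 and 2 agree on F; apply F→A and equate their A entries.
Rows 1 and 3 agree on F; apply F→A and equate their A entries.
Rows 1 and 2 agree on A; apply A→E and equate their E entries.
Rows 1 and 2 agree on EF; apply EF→C and equate their C entries.
No row becomes fully distinguished — the join is lossy.

No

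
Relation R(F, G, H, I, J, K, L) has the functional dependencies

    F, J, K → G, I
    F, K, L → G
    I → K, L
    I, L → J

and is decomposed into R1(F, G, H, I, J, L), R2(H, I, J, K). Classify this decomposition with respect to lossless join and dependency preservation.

Lossless test: (H, I, J)⁺ = {H, I, J, K, L}, which contains all of one fragment — lossless.
Dependency preservation: the restricted closure of {F, J, K} across the fragments never reaches {G, I}, so F, J, K → G, I cannot be enforced without a join — not preserved.

lossless but not dependency-preserving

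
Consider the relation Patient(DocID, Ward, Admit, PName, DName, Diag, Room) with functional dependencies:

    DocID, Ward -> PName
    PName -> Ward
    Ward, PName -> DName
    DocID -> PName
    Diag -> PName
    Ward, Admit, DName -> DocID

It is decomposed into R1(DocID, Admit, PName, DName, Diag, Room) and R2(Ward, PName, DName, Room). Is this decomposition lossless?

Common attributes: R1 ∩ R2 = {PName, DName, Room}.
Closure of {PName, DName, Room}: PName → Ward applies, adding Ward. So (PName, DName, Room)⁺ = {Ward, PName, DName, Room}.
This closure contains every attribute of R2, so R1 ∩ R2 → R2. The join is lossless.

Yes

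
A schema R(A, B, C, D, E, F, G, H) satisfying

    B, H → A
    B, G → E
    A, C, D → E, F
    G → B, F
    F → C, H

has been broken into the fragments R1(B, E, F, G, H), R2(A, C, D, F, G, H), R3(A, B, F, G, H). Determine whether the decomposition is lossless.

Yes

Chase test. Columns are A, B, C, D, E, F, G, H; row i has aⱼ where attribute j ∈ Ri, else bᵢⱼ.
Initial tableau (one row per fragment):
  row 1: b11 a2 b13 b14 a5 a6 a7 a8
  row 2: a1 b22 a3 a4 b25 a6 a7 a8
  row 3: a1 a2 b33 b34 b35 a6 a7 a8
Rows 1 and 3 agree on B, H; apply B, H→A and equate their A entries.
Rows 1 and 3 agree on B, G; apply B, G→E and equate their E entries.
Rows 1 and 2 agree on G; apply G→B, F and equate their B, F entries.
Rows 1 and 2 agree on F; apply F→C, H and equate their C, H entries.
Rows 1 and 3 agree on F; apply F→C, H and equate their C, H entries.
Rows 1 and 2 agree on B, G; apply B, G→E and equate their E entries.
Row 2 is now all distinguished symbols — the join is lossless.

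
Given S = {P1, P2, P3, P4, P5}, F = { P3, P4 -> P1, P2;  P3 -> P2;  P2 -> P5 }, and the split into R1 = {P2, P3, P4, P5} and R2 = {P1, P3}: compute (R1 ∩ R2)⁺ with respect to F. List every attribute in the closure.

R1 ∩ R2 = {P3}.
P3 → P2 applies, adding P2
P2 → P5 applies, adding P5
Closure: {P2, P3, P5}.

P2, P3, P5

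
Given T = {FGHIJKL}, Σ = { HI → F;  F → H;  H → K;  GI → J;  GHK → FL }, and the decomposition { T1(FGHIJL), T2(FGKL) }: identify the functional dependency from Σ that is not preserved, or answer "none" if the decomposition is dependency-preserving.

Check H → K: no single fragment contains all of {HK}, and the restricted closure of {H} across the fragments never reaches {K}.
HI → F is preserved.
F → H is preserved.
GI → J is preserved.
GHK → FL is preserved.

H → K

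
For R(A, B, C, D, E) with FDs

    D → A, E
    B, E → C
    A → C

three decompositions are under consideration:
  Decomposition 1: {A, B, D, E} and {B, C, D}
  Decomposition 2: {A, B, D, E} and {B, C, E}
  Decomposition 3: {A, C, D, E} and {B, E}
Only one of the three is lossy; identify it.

Decomposition 3

Decomposition 1: common = {B, D}, closure = {A, B, C, D, E} → lossless.
Decomposition 2: common = {B, E}, closure = {B, C, E} → lossless.
Decomposition 3: common = {E}, closure = {E} → lossy.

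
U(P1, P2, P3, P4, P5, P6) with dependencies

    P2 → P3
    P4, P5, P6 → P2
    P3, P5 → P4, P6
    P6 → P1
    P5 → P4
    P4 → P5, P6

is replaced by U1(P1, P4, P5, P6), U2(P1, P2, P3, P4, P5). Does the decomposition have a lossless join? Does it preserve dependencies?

Lossless test: (P1, P4, P5)⁺ = {P1, P2, P3, P4, P5, P6}, which contains all of one fragment — lossless.
Dependency preservation: P4, P5, P6 → P2; P3, P5 → P4, P6 are not contained in any single fragment, but the restricted closure of each left-hand side across the fragments still reaches the right-hand side; the remaining FDs each lie inside some fragment. All dependencies are preserved.

lossless and dependency-preserving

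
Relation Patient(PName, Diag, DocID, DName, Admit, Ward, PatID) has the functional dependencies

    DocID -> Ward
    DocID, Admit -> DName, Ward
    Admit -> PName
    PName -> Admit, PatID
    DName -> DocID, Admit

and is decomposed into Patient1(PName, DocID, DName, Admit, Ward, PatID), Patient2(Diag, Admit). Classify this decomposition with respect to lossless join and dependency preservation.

lossy but dependency-preserving

Lossless test: (Admit)⁺ = {PName, Admit, PatID}, which is a superkey of neither fragment — lossy.
Dependency preservation: every FD's attributes lie within a single fragment, so each can be enforced locally — preserved.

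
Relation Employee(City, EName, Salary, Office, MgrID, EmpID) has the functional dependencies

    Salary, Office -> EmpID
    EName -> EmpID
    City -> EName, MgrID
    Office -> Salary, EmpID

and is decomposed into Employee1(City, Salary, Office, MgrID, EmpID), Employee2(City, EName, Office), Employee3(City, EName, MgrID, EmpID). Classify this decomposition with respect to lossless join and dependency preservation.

lossless and dependency-preserving

Lossless test (chase): Rows 2 and 3 agree on EName; apply EName→EmpID and equate their EmpID entries. Rows 1 and 2 agree on City; apply City→EName, MgrID and equate their EName, MgrID entries. Rows 1 and 2 agree on Office; apply Office→Salary, EmpID and equate their Salary, EmpID entries. Row 1 is now all distinguished symbols — the join is lossless.
Dependency preservation: every FD's attributes lie within a single fragment, so each can be enforced locally — preserved.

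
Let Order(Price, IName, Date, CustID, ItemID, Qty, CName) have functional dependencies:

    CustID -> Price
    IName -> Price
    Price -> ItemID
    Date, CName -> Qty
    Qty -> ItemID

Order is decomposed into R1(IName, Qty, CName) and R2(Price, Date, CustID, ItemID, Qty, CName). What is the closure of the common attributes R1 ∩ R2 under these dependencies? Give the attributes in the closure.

ItemID, Qty, CName

R1 ∩ R2 = {Qty, CName}.
Qty → ItemID applies, adding ItemID
Closure: {ItemID, Qty, CName}.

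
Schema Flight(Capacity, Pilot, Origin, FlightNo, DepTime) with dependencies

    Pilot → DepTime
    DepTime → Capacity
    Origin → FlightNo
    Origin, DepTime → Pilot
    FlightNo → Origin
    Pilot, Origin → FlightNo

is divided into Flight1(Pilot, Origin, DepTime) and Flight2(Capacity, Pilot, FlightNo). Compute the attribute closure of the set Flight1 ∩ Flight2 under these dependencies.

Flight1 ∩ Flight2 = {Pilot}.
Pilot → DepTime applies, adding DepTime
DepTime → Capacity applies, adding Capacity
Closure: {Capacity, Pilot, DepTime}.

Capacity, Pilot, DepTime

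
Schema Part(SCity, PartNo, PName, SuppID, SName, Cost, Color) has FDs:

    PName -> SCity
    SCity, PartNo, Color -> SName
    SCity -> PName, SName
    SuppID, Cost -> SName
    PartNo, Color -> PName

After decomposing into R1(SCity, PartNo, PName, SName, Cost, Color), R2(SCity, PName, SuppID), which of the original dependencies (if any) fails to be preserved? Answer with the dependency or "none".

Check SuppID, Cost → SName: no single fragment contains all of {SuppID, SName, Cost}, and the restricted closure of {SuppID, Cost} across the fragments never reaches {SName}.
PName → SCity is preserved.
SCity, PartNo, Color → SName is preserved.
SCity → PName, SName is preserved.
PartNo, Color → PName is preserved.

SuppID, Cost -> SName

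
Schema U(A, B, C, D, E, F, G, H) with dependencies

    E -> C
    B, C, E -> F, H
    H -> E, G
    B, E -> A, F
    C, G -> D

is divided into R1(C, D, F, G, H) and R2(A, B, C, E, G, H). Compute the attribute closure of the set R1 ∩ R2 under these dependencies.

C, D, E, G, H

R1 ∩ R2 = {C, G, H}.
H → E, G applies, adding E
C, G → D applies, adding D
Closure: {C, D, E, G, H}.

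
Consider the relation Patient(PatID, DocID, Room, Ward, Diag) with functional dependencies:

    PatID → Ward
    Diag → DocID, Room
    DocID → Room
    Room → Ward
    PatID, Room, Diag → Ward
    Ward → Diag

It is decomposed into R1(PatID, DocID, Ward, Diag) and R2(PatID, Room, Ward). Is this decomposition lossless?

Common attributes: R1 ∩ R2 = {PatID, Ward}.
Closure of {PatID, Ward}: Ward → Diag applies, adding Diag; Diag → DocID, Room applies, adding DocID, Room. So (PatID, Ward)⁺ = {PatID, DocID, Room, Ward, Diag}.
This closure contains every attribute of R1, so R1 ∩ R2 → R1. The join is lossless.

Yes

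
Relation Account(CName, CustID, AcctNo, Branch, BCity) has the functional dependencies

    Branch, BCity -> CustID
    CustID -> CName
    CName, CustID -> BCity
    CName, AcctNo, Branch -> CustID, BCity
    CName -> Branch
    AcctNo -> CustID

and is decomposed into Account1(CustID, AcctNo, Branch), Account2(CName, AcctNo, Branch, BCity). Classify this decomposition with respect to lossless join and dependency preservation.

Lossless test: (AcctNo, Branch)⁺ = {CName, CustID, AcctNo, Branch, BCity}, which contains all of one fragment — lossless.
Dependency preservation: the restricted closure of {Branch, BCity} across the fragments never reaches {CustID}, so Branch, BCity → CustID cannot be enforced without a join — not preserved.

lossless but not dependency-preserving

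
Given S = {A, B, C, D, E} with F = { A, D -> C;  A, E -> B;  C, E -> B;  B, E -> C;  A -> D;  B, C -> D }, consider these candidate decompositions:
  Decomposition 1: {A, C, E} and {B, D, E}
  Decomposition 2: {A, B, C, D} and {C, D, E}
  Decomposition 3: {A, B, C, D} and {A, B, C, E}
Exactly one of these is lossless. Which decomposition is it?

Decomposition 1: common = {E}, closure = {E} → lossy.
Decomposition 2: common = {C, D}, closure = {C, D} → lossy.
Decomposition 3: common = {A, B, C}, closure = {A, B, C, D} → lossless.

Decomposition 3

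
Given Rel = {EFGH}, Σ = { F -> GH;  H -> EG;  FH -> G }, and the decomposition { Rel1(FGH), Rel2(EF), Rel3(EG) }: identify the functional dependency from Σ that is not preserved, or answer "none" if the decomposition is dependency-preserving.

H -> EG

Check H → EG: no single fragment contains all of {EGH}, and the restricted closure of {H} across the fragments never reaches {EG}.
F → GH is preserved.
FH → G is preserved.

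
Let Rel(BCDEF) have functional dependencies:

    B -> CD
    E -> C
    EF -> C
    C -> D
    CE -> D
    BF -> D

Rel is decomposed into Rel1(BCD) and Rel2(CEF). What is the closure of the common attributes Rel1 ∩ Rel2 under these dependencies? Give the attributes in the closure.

CD

Rel1 ∩ Rel2 = {C}.
C → D applies, adding D
Closure: {CD}.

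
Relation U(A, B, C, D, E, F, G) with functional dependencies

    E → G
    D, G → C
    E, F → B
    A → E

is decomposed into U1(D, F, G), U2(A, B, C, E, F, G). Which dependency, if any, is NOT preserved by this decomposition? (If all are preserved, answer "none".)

D, G → C

Check D, G → C: no single fragment contains all of {C, D, G}, and the restricted closure of {D, G} across the fragments never reaches {C}.
E → G is preserved.
E, F → B is preserved.
A → E is preserved.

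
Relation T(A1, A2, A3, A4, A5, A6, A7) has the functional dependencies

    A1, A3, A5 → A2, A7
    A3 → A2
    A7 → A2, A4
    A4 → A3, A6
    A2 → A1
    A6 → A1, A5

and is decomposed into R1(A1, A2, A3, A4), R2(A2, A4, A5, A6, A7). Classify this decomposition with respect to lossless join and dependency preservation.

Lossless test: (A2, A4)⁺ = {A1, A2, A3, A4, A5, A6, A7}, which contains all of one fragment — lossless.
Dependency preservation: the restricted closure of {A1, A3, A5} across the fragments never reaches {A2, A7}, so A1, A3, A5 → A2, A7 cannot be enforced without a join — not preserved.

lossless but not dependency-preserving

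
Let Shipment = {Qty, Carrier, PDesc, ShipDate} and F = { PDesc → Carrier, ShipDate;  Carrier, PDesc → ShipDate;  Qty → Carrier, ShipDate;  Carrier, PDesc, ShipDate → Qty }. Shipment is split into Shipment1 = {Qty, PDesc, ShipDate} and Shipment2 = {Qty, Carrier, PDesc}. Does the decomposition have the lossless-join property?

Common attributes: Shipment1 ∩ Shipment2 = {Qty, PDesc}.
Closure of {Qty, PDesc}: PDesc → Carrier, ShipDate applies, adding Carrier, ShipDate. So (Qty, PDesc)⁺ = {Qty, Carrier, PDesc, ShipDate}.
This closure contains every attribute of Shipment1, so Shipment1 ∩ Shipment2 → Shipment1. The join is lossless.

Yes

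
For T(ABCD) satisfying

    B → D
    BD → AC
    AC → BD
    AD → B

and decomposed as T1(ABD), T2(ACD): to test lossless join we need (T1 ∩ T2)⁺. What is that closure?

T1 ∩ T2 = {AD}.
AD → B applies, adding B
BD → AC applies, adding C
Closure: {ABCD}.

ABCD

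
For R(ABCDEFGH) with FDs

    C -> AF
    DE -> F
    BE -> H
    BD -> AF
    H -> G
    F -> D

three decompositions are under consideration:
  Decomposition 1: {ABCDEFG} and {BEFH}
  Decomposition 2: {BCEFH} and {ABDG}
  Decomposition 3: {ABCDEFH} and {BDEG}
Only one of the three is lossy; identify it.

Decomposition 1: common = {BEF}, closure = {ABDEFGH} → lossless.
Decomposition 2: common = {B}, closure = {B} → lossy.
Decomposition 3: common = {BDE}, closure = {ABDEFGH} → lossless.

Decomposition 2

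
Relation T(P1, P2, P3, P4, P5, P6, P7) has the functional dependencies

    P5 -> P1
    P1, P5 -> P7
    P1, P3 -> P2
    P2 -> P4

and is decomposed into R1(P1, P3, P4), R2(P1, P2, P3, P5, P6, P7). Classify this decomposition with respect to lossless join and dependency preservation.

lossless but not dependency-preserving

Lossless test: (P1, P3)⁺ = {P1, P2, P3, P4}, which contains all of one fragment — lossless.
Dependency preservation: the restricted closure of {P2} across the fragments never reaches {P4}, so P2 → P4 cannot be enforced without a join — not preserved.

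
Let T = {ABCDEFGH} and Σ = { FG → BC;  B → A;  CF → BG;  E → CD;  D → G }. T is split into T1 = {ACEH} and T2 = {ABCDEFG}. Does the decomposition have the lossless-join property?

Common attributes: T1 ∩ T2 = {ACE}.
Closure of {ACE}: E → CD applies, adding D; D → G applies, adding G. So (ACE)⁺ = {ACDEG}.
The closure contains neither all of T1 = {ACEH} nor all of T2 = {ABCDEFG}, so the common attributes are not a superkey of either fragment. The join is lossy.

No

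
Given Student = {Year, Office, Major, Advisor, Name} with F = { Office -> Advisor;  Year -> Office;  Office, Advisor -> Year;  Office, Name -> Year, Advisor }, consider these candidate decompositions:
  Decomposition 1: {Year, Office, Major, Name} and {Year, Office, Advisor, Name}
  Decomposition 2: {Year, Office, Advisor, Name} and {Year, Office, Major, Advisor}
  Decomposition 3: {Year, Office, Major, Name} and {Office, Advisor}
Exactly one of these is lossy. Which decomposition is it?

Decomposition 1: common = {Year, Office, Name}, closure = {Year, Office, Advisor, Name} → lossless.
Decomposition 2: common = {Year, Office, Advisor}, closure = {Year, Office, Advisor} → lossy.
Decomposition 3: common = {Office}, closure = {Year, Office, Advisor} → lossless.

Decomposition 2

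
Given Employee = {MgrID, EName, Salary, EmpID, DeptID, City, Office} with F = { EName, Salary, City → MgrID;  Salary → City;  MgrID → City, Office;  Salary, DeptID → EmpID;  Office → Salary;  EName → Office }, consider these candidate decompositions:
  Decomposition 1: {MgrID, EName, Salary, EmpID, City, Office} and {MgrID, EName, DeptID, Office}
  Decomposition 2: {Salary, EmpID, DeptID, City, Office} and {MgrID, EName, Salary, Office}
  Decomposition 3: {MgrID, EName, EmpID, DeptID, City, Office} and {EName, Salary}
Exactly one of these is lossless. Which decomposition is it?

Decomposition 1: common = {MgrID, EName, Office}, closure = {MgrID, EName, Salary, City, Office} → lossy.
Decomposition 2: common = {Salary, Office}, closure = {Salary, City, Office} → lossy.
Decomposition 3: common = {EName}, closure = {MgrID, EName, Salary, City, Office} → lossless.

Decomposition 3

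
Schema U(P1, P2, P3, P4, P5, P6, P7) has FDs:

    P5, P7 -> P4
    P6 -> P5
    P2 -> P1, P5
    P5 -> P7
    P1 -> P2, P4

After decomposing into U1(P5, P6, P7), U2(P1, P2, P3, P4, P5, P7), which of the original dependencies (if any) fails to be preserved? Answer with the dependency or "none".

none

P5, P7 → P4 lies within U2.
P6 → P5 lies within U1.
P2 → P1, P5 lies within U2.
P5 → P7 lies within U1.
P1 → P2, P4 lies within U2.
Every dependency is enforceable on the fragments, so the decomposition is dependency-preserving.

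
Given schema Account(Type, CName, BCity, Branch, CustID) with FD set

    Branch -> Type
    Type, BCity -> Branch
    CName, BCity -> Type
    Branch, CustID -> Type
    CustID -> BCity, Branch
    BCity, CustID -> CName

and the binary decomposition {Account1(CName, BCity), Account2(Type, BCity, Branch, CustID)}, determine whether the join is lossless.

No

Common attributes: Account1 ∩ Account2 = {BCity}.
No dependency enlarges {BCity}, so (BCity)⁺ = {BCity}.
The closure contains neither all of Account1 = {CName, BCity} nor all of Account2 = {Type, BCity, Branch, CustID}, so the common attributes are not a superkey of either fragment. The join is lossy.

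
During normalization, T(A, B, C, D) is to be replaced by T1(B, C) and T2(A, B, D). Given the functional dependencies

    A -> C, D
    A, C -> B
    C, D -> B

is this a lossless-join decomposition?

No

Common attributes: T1 ∩ T2 = {B}.
No dependency enlarges {B}, so (B)⁺ = {B}.
The closure contains neither all of T1 = {B, C} nor all of T2 = {A, B, D}, so the common attributes are not a superkey of either fragment. The join is lossy.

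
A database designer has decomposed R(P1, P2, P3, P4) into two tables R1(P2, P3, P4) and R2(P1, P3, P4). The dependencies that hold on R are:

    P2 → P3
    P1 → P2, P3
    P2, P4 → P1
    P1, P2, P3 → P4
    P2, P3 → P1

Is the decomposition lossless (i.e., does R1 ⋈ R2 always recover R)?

No

Common attributes: R1 ∩ R2 = {P3, P4}.
No dependency enlarges {P3, P4}, so (P3, P4)⁺ = {P3, P4}.
The closure contains neither all of R1 = {P2, P3, P4} nor all of R2 = {P1, P3, P4}, so the common attributes are not a superkey of either fragment. The join is lossy.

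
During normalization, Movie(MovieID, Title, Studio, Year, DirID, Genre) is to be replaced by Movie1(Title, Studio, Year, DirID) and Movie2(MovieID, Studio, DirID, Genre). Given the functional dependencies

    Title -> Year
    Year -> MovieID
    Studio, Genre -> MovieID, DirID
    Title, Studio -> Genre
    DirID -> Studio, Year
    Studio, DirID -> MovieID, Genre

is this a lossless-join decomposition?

Yes

Common attributes: Movie1 ∩ Movie2 = {Studio, DirID}.
Closure of {Studio, DirID}: DirID → Studio, Year applies, adding Year; Studio, DirID → MovieID, Genre applies, adding MovieID, Genre. So (Studio, DirID)⁺ = {MovieID, Studio, Year, DirID, Genre}.
This closure contains every attribute of Movie2, so Movie1 ∩ Movie2 → Movie2. The join is lossless.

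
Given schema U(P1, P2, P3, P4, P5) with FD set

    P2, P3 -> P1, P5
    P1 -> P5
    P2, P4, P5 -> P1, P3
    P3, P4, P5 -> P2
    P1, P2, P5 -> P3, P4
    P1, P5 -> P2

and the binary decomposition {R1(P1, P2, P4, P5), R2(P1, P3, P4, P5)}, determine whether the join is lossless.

Common attributes: R1 ∩ R2 = {P1, P4, P5}.
Closure of {P1, P4, P5}: P1, P5 → P2 applies, adding P2; P2, P4, P5 → P1, P3 applies, adding P3. So (P1, P4, P5)⁺ = {P1, P2, P3, P4, P5}.
This closure contains every attribute of R1, so R1 ∩ R2 → R1. The join is lossless.

Yes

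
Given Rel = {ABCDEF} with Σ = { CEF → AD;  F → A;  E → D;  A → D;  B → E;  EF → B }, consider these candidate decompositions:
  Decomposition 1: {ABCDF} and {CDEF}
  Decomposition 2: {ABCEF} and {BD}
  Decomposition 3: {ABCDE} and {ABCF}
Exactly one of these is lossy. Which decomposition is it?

Decomposition 1

Decomposition 1: common = {CDF}, closure = {ACDF} → lossy.
Decomposition 2: common = {B}, closure = {BDE} → lossless.
Decomposition 3: common = {ABC}, closure = {ABCDE} → lossless.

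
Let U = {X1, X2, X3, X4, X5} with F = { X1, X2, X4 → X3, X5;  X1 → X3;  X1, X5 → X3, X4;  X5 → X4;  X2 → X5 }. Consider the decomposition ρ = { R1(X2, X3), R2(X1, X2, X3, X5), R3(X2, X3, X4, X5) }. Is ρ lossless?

Chase test. Columns are X1, X2, X3, X4, X5; row i has aⱼ where attribute j ∈ Ri, else bᵢⱼ.
Initial tableau (one row per fragment):
  row 1: b11 a2 a3 b14 b15
  row 2: a1 a2 a3 b24 a5
  row 3: b31 a2 a3 a4 a5
Rows 2 and 3 agree on X5; apply X5→X4 and equate their X4 entries.
Rows 1 and 2 agree on X2; apply X2→X5 and equate their X5 entries.
Rows 1 and 2 agree on X5; apply X5→X4 and equate their X4 entries.
Row 2 is now all distinguished symbols — the join is lossless.

Yes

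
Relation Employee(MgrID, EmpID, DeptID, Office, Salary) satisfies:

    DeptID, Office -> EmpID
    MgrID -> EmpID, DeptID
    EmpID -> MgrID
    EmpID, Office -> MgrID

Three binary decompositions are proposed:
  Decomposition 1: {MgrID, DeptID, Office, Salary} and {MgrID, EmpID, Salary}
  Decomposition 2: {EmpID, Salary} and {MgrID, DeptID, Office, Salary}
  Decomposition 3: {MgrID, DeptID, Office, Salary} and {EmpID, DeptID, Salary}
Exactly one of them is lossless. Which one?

Decomposition 1: common = {MgrID, Salary}, closure = {MgrID, EmpID, DeptID, Salary} → lossless.
Decomposition 2: common = {Salary}, closure = {Salary} → lossy.
Decomposition 3: common = {DeptID, Salary}, closure = {DeptID, Salary} → lossy.

Decomposition 1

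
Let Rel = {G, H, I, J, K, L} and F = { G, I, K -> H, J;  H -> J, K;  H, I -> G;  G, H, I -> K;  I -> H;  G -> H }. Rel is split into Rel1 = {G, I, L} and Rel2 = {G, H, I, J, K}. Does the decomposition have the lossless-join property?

Common attributes: Rel1 ∩ Rel2 = {G, I}.
Closure of {G, I}: I → H applies, adding H; H → J, K applies, adding J, K. So (G, I)⁺ = {G, H, I, J, K}.
This closure contains every attribute of Rel2, so Rel1 ∩ Rel2 → Rel2. The join is lossless.

Yes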